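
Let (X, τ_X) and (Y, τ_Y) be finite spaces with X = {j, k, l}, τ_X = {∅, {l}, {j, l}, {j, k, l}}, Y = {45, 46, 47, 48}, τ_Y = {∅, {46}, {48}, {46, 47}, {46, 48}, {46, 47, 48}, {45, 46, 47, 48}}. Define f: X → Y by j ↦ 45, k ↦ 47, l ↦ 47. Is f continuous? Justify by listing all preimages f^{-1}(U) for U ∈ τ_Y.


f is NOT continuous.

Compute f^{-1}(U) for each U ∈ τ_Y:
  U = ∅: f^{-1}(U) = ∅ ∈ τ_X ✓.
  U = {46}: f^{-1}(U) = ∅ ∈ τ_X ✓.
  U = {48}: f^{-1}(U) = ∅ ∈ τ_X ✓.
  U = {46, 47}: f^{-1}(U) = {k, l} ∉ τ_X ✗.
  U = {46, 48}: f^{-1}(U) = ∅ ∈ τ_X ✓.
  U = {46, 47, 48}: f^{-1}(U) = {k, l} ∉ τ_X ✗.
  U = {45, 46, 47, 48}: f^{-1}(U) = {j, k, l} ∈ τ_X ✓.
Found U = {46, 47} with f^{-1}(U) = {k, l} not in τ_X. Therefore f is NOT continuous.


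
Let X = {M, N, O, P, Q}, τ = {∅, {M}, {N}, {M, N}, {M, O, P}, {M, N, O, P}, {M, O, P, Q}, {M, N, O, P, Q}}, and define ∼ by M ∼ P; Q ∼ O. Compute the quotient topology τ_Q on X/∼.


X/∼ = {[M=P], [N], [O=Q]}; |τ_Q| = 4.

Equivalence classes: [M=P], [N], [O=Q].
Quotient map π: X → X/∼ sends M ↦ [M=P], N ↦ [N], O ↦ [O=Q], P ↦ [M=P], Q ↦ [O=Q].
For each subset V ⊆ X/∼, compute π^{-1}(V) ⊆ X and check whether π^{-1}(V) ∈ τ. V is open in τ_Q iff π^{-1}(V) ∈ τ.
  V = {}: π^{-1}(V) = ∅ ∈ τ ✓.
  V = {[M=P]}: π^{-1}(V) = {M, P} ∉ τ ✗.
  V = {[N]}: π^{-1}(V) = {N} ∈ τ ✓.
  V = {[M=P], [N]}: π^{-1}(V) = {M, N, P} ∉ τ ✗.
  V = {[O=Q]}: π^{-1}(V) = {O, Q} ∉ τ ✗.
  V = {[M=P], [O=Q]}: π^{-1}(V) = {M, O, P, Q} ∈ τ ✓.
  V = {[N], [O=Q]}: π^{-1}(V) = {N, O, Q} ∉ τ ✗.
  V = {[M=P], [N], [O=Q]}: π^{-1}(V) = {M, N, O, P, Q} ∈ τ ✓.
Open sets in the quotient: τ_Q = {{}, {[N]}, {[M=P], [O=Q]}, {[M=P], [N], [O=Q]}} (4 elements).


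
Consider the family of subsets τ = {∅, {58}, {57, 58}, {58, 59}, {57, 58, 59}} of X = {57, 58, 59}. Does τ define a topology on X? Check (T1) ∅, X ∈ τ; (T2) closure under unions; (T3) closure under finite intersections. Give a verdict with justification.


τ IS a topology on X.

Axiom (T1): ∅ ∈ τ? Yes; X ∈ τ? Yes.
Axiom (T2/T3): check pairwise unions and intersections of members of τ.
All pairwise intersections and unions checked — each lies in τ. Therefore τ satisfies (T1), (T2), (T3): it IS a topology on X.


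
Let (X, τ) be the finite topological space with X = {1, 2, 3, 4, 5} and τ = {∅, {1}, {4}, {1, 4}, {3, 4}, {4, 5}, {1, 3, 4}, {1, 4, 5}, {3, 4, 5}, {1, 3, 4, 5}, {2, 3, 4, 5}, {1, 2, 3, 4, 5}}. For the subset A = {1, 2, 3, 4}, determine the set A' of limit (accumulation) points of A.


A' = {2, 3, 5}

For each x ∈ X, list the open sets U ∈ τ with x ∈ U, then check whether U ∩ (A ∖ {x}) ≠ ∅ for every such U.
  x = 1: open {1} ∋ x has {1} ∩ (A ∖ {1}) = ∅, so x is NOT a limit point.
  x = 2: opens ∋ x are {2, 3, 4, 5}, {1, 2, 3, 4, 5}; each meets A ∖ {2}, so x IS a limit point.
  x = 3: opens ∋ x are {3, 4}, {1, 3, 4}, {3, 4, 5}, {1, 3, 4, 5}, {2, 3, 4, 5}, {1, 2, 3, 4, 5}; each meets A ∖ {3}, so x IS a limit point.
  x = 4: open {4} ∋ x has {4} ∩ (A ∖ {4}) = ∅, so x is NOT a limit point.
  x = 5: opens ∋ x are {4, 5}, {1, 4, 5}, {3, 4, 5}, {1, 3, 4, 5}, {2, 3, 4, 5}, {1, 2, 3, 4, 5}; each meets A ∖ {5}, so x IS a limit point.
Collecting: A' = {2, 3, 5}.


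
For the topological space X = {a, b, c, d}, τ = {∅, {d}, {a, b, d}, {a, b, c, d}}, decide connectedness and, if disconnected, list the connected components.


(X, τ) is connected.

Find clopen sets (U ∈ τ with X ∖ U ∈ τ):
  U = ∅, X ∖ U = {a, b, c, d} — both open, so U is clopen.
  U = {a, b, c, d}, X ∖ U = ∅ — both open, so U is clopen.
Only trivial clopens (∅ and X) exist, so (X, τ) is connected.
Compute connected components by grouping points that agree on all clopens:
  component: {a, b, c, d}


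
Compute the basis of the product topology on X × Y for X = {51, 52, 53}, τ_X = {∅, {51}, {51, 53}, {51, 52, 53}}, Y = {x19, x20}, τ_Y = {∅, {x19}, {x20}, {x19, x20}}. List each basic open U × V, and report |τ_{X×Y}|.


Basis B = {∅ × ∅, {51} × {x19}, {51} × {x20}, {51} × {x19, x20}, {51, 53} × {x19}, {51, 53} × {x20}, {51, 52, 53} × {x19}, {51, 52, 53} × {x20}, {51, 53} × {x19, x20}, {51, 52, 53} × {x19, x20}}; |τ_{X×Y}| = 16.

Enumerate products U × V with U ∈ τ_X, V ∈ τ_Y (deduplicated):
  ∅ × ∅ = {} (∅)
  {51} × {x19} = {(51,x19)}
  {51} × {x20} = {(51,x20)}
  {51} × {x19, x20} = {(51,x19), (51,x20)}
  {51, 53} × {x19} = {(51,x19), (53,x19)}
  {51, 53} × {x20} = {(51,x20), (53,x20)}
  {51, 52, 53} × {x19} = {(51,x19), (52,x19), (53,x19)}
  {51, 52, 53} × {x20} = {(51,x20), (52,x20), (53,x20)}
  {51, 53} × {x19, x20} = {(51,x19), (51,x20), (53,x19), (53,x20)}
  {51, 52, 53} × {x19, x20} = {(51,x19), (51,x20), (52,x19), (52,x20), (53,x19), (53,x20)}
These 10 distinct sets form the basis B.
Close under arbitrary unions to get τ_{X×Y}; counting gives |τ_{X×Y}| = 16.


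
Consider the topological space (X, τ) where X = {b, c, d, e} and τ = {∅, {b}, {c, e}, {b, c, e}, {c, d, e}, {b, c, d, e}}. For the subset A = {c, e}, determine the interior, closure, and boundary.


int(A) = {c, e}, cl(A) = {c, d, e}, ∂A = {d}.

Closed sets in (X, τ) are complements of opens:
  closed(X, τ) = {∅, {b}, {d}, {b, d}, {c, d, e}, {b, c, d, e}}.
int(A) = ⋃ {U ∈ τ : U ⊆ A}. Opens contained in A: ∅, {c, e}.
Taking the union of these: int(A) = {c, e}.
cl(A) = ⋂ {C closed : A ⊆ C}. Closed sets containing A: {c, d, e}, {b, c, d, e}.
Intersecting these: cl(A) = {c, d, e}.
∂A = cl(A) ∖ int(A) = {c, d, e} ∖ {c, e} = {d}.


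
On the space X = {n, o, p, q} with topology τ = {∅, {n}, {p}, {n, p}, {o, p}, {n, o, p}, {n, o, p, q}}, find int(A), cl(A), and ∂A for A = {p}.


int(A) = {p}, cl(A) = {o, p, q}, ∂A = {o, q}.

Closed sets in (X, τ) are complements of opens:
  closed(X, τ) = {∅, {q}, {n, q}, {o, q}, {n, o, q}, {o, p, q}, {n, o, p, q}}.
int(A) = ⋃ {U ∈ τ : U ⊆ A}. Opens contained in A: ∅, {p}.
Taking the union of these: int(A) = {p}.
cl(A) = ⋂ {C closed : A ⊆ C}. Closed sets containing A: {o, p, q}, {n, o, p, q}.
Intersecting these: cl(A) = {o, p, q}.
∂A = cl(A) ∖ int(A) = {o, p, q} ∖ {p} = {o, q}.


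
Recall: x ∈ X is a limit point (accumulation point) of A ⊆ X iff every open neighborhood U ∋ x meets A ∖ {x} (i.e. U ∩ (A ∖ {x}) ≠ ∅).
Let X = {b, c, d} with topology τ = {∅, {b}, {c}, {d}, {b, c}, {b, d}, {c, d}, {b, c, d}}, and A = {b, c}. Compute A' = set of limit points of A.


A' = ∅

For each x ∈ X, list the open sets U ∈ τ with x ∈ U, then check whether U ∩ (A ∖ {x}) ≠ ∅ for every such U.
  x = b: open {b} ∋ x has {b} ∩ (A ∖ {b}) = ∅, so x is NOT a limit point.
  x = c: open {c} ∋ x has {c} ∩ (A ∖ {c}) = ∅, so x is NOT a limit point.
  x = d: open {d} ∋ x has {d} ∩ (A ∖ {d}) = ∅, so x is NOT a limit point.
Collecting: A' = ∅.


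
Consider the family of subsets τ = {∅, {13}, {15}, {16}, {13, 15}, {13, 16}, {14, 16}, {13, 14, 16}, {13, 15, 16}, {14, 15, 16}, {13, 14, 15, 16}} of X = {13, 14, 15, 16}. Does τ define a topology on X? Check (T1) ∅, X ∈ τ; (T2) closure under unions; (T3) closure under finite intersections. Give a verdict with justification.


τ is NOT a topology on X.

Axiom (T1): ∅ ∈ τ? Yes; X ∈ τ? Yes.
Axiom (T2/T3): check pairwise unions and intersections of members of τ.
Counterexample for (T2): {15} ∪ {16} = {15, 16} ∉ τ. Therefore τ is NOT a topology.


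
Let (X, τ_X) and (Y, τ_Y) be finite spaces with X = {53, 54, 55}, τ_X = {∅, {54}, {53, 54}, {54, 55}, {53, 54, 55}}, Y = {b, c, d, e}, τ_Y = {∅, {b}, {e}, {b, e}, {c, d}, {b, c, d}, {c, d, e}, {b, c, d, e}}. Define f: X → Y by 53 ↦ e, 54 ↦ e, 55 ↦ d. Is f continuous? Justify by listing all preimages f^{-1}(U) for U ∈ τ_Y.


f is NOT continuous.

Compute f^{-1}(U) for each U ∈ τ_Y:
  U = ∅: f^{-1}(U) = ∅ ∈ τ_X ✓.
  U = {b}: f^{-1}(U) = ∅ ∈ τ_X ✓.
  U = {e}: f^{-1}(U) = {53, 54} ∈ τ_X ✓.
  U = {b, e}: f^{-1}(U) = {53, 54} ∈ τ_X ✓.
  U = {c, d}: f^{-1}(U) = {55} ∉ τ_X ✗.
  U = {b, c, d}: f^{-1}(U) = {55} ∉ τ_X ✗.
  U = {c, d, e}: f^{-1}(U) = {53, 54, 55} ∈ τ_X ✓.
  U = {b, c, d, e}: f^{-1}(U) = {53, 54, 55} ∈ τ_X ✓.
Found U = {c, d} with f^{-1}(U) = {55} not in τ_X. Therefore f is NOT continuous.


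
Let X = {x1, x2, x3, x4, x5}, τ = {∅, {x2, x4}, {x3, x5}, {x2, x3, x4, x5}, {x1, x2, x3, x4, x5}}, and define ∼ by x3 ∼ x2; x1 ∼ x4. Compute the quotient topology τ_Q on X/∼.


X/∼ = {[x1=x4], [x2=x3], [x5]}; |τ_Q| = 2.

Equivalence classes: [x1=x4], [x2=x3], [x5].
Quotient map π: X → X/∼ sends x1 ↦ [x1=x4], x2 ↦ [x2=x3], x3 ↦ [x2=x3], x4 ↦ [x1=x4], x5 ↦ [x5].
For each subset V ⊆ X/∼, compute π^{-1}(V) ⊆ X and check whether π^{-1}(V) ∈ τ. V is open in τ_Q iff π^{-1}(V) ∈ τ.
  V = {}: π^{-1}(V) = ∅ ∈ τ ✓.
  V = {[x1=x4]}: π^{-1}(V) = {x1, x4} ∉ τ ✗.
  V = {[x2=x3]}: π^{-1}(V) = {x2, x3} ∉ τ ✗.
  V = {[x1=x4], [x2=x3]}: π^{-1}(V) = {x1, x2, x3, x4} ∉ τ ✗.
  V = {[x5]}: π^{-1}(V) = {x5} ∉ τ ✗.
  V = {[x1=x4], [x5]}: π^{-1}(V) = {x1, x4, x5} ∉ τ ✗.
  V = {[x2=x3], [x5]}: π^{-1}(V) = {x2, x3, x5} ∉ τ ✗.
  V = {[x1=x4], [x2=x3], [x5]}: π^{-1}(V) = {x1, x2, x3, x4, x5} ∈ τ ✓.
Open sets in the quotient: τ_Q = {{}, {[x1=x4], [x2=x3], [x5]}} (2 elements).


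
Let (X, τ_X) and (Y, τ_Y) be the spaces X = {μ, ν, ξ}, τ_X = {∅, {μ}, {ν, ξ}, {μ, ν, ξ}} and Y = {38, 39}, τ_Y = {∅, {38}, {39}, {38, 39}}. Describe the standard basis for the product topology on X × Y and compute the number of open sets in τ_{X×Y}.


Basis B = {∅ × ∅, {μ} × {38}, {μ} × {39}, {μ} × {38, 39}, {ν, ξ} × {38}, {ν, ξ} × {39}, {μ, ν, ξ} × {38}, {μ, ν, ξ} × {39}, {ν, ξ} × {38, 39}, {μ, ν, ξ} × {38, 39}}; |τ_{X×Y}| = 16.

Enumerate products U × V with U ∈ τ_X, V ∈ τ_Y (deduplicated):
  ∅ × ∅ = {} (∅)
  {μ} × {38} = {(μ,38)}
  {μ} × {39} = {(μ,39)}
  {μ} × {38, 39} = {(μ,38), (μ,39)}
  {ν, ξ} × {38} = {(ν,38), (ξ,38)}
  {ν, ξ} × {39} = {(ν,39), (ξ,39)}
  {μ, ν, ξ} × {38} = {(μ,38), (ν,38), (ξ,38)}
  {μ, ν, ξ} × {39} = {(μ,39), (ν,39), (ξ,39)}
  {ν, ξ} × {38, 39} = {(ν,38), (ν,39), (ξ,38), (ξ,39)}
  {μ, ν, ξ} × {38, 39} = {(μ,38), (μ,39), (ν,38), (ν,39), (ξ,38), (ξ,39)}
These 10 distinct sets form the basis B.
Close under arbitrary unions to get τ_{X×Y}; counting gives |τ_{X×Y}| = 16.


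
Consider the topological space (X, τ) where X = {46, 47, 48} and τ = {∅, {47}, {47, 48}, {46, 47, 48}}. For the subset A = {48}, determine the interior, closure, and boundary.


int(A) = ∅, cl(A) = {46, 48}, ∂A = {46, 48}.

Closed sets in (X, τ) are complements of opens:
  closed(X, τ) = {∅, {46}, {46, 48}, {46, 47, 48}}.
int(A) = ⋃ {U ∈ τ : U ⊆ A}. Opens contained in A: ∅.
Taking the union of these: int(A) = ∅.
cl(A) = ⋂ {C closed : A ⊆ C}. Closed sets containing A: {46, 48}, {46, 47, 48}.
Intersecting these: cl(A) = {46, 48}.
∂A = cl(A) ∖ int(A) = {46, 48} ∖ ∅ = {46, 48}.


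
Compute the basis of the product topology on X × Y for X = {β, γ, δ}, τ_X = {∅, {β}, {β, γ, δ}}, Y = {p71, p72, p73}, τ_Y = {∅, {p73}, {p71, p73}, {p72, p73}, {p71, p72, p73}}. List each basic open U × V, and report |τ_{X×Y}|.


Basis B = {∅ × ∅, {β} × {p73}, {β} × {p71, p73}, {β} × {p72, p73}, {β} × {p71, p72, p73}, {β, γ, δ} × {p73}, {β, γ, δ} × {p71, p73}, {β, γ, δ} × {p72, p73}, {β, γ, δ} × {p71, p72, p73}}; |τ_{X×Y}| = 14.

Enumerate products U × V with U ∈ τ_X, V ∈ τ_Y (deduplicated):
  ∅ × ∅ = {} (∅)
  {β} × {p73} = {(β,p73)}
  {β} × {p71, p73} = {(β,p71), (β,p73)}
  {β} × {p72, p73} = {(β,p72), (β,p73)}
  {β} × {p71, p72, p73} = {(β,p71), (β,p72), (β,p73)}
  {β, γ, δ} × {p73} = {(β,p73), (γ,p73), (δ,p73)}
  {β, γ, δ} × {p71, p73} = {(β,p71), (β,p73), (γ,p71), (γ,p73), (δ,p71), (δ,p73)}
  {β, γ, δ} × {p72, p73} = {(β,p72), (β,p73), (γ,p72), (γ,p73), (δ,p72), (δ,p73)}
  {β, γ, δ} × {p71, p72, p73} = {(β,p71), (β,p72), (β,p73), (γ,p71), (γ,p72), (γ,p73), (δ,p71), (δ,p72), (δ,p73)}
These 9 distinct sets form the basis B.
Close under arbitrary unions to get τ_{X×Y}; counting gives |τ_{X×Y}| = 14.


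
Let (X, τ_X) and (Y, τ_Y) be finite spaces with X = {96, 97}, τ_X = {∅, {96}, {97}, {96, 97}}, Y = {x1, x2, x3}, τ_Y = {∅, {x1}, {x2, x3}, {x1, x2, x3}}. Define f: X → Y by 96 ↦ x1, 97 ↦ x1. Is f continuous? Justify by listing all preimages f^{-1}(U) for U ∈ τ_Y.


f IS continuous.

Compute f^{-1}(U) for each U ∈ τ_Y:
  U = ∅: f^{-1}(U) = ∅ ∈ τ_X ✓.
  U = {x1}: f^{-1}(U) = {96, 97} ∈ τ_X ✓.
  U = {x2, x3}: f^{-1}(U) = ∅ ∈ τ_X ✓.
  U = {x1, x2, x3}: f^{-1}(U) = {96, 97} ∈ τ_X ✓.
Every preimage lies in τ_X, so f IS continuous.


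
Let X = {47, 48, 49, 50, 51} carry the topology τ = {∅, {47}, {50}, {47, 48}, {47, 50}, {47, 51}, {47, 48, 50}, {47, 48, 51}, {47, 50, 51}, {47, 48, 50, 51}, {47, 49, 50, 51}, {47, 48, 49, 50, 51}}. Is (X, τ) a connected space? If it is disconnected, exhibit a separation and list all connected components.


(X, τ) is connected.

Find clopen sets (U ∈ τ with X ∖ U ∈ τ):
  U = ∅, X ∖ U = {47, 48, 49, 50, 51} — both open, so U is clopen.
  U = {47, 48, 49, 50, 51}, X ∖ U = ∅ — both open, so U is clopen.
Only trivial clopens (∅ and X) exist, so (X, τ) is connected.
Compute connected components by grouping points that agree on all clopens:
  component: {47, 48, 49, 50, 51}


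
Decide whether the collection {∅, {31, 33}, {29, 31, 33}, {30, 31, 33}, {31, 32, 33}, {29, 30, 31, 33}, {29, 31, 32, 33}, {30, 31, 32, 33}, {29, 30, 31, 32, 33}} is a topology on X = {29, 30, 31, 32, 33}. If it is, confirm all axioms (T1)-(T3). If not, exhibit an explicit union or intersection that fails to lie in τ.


τ IS a topology on X.

Axiom (T1): ∅ ∈ τ? Yes; X ∈ τ? Yes.
Axiom (T2/T3): check pairwise unions and intersections of members of τ.
All pairwise intersections and unions checked — each lies in τ. Therefore τ satisfies (T1), (T2), (T3): it IS a topology on X.


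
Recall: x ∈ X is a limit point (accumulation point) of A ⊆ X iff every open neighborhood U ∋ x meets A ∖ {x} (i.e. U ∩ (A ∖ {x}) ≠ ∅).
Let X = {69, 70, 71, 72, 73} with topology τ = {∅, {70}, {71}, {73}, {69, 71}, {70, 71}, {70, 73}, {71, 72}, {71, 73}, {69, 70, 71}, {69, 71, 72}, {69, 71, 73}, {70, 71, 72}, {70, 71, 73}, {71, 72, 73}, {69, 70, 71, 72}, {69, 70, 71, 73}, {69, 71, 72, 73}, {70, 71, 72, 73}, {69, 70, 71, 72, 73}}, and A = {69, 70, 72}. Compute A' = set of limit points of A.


A' = ∅

For each x ∈ X, list the open sets U ∈ τ with x ∈ U, then check whether U ∩ (A ∖ {x}) ≠ ∅ for every such U.
  x = 69: open {69, 71} ∋ x has {69, 71} ∩ (A ∖ {69}) = ∅, so x is NOT a limit point.
  x = 70: open {70} ∋ x has {70} ∩ (A ∖ {70}) = ∅, so x is NOT a limit point.
  x = 71: open {71} ∋ x has {71} ∩ (A ∖ {71}) = ∅, so x is NOT a limit point.
  x = 72: open {71, 72} ∋ x has {71, 72} ∩ (A ∖ {72}) = ∅, so x is NOT a limit point.
  x = 73: open {73} ∋ x has {73} ∩ (A ∖ {73}) = ∅, so x is NOT a limit point.
Collecting: A' = ∅.


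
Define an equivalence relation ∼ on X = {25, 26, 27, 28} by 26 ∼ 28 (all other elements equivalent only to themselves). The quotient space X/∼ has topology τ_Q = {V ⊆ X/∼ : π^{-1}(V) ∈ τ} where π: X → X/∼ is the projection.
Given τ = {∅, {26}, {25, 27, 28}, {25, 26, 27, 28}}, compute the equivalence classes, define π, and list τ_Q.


X/∼ = {[25], [26=28], [27]}; |τ_Q| = 2.

Equivalence classes: [25], [26=28], [27].
Quotient map π: X → X/∼ sends 25 ↦ [25], 26 ↦ [26=28], 27 ↦ [27], 28 ↦ [26=28].
For each subset V ⊆ X/∼, compute π^{-1}(V) ⊆ X and check whether π^{-1}(V) ∈ τ. V is open in τ_Q iff π^{-1}(V) ∈ τ.
  V = {}: π^{-1}(V) = ∅ ∈ τ ✓.
  V = {[25]}: π^{-1}(V) = {25} ∉ τ ✗.
  V = {[26=28]}: π^{-1}(V) = {26, 28} ∉ τ ✗.
  V = {[25], [26=28]}: π^{-1}(V) = {25, 26, 28} ∉ τ ✗.
  V = {[27]}: π^{-1}(V) = {27} ∉ τ ✗.
  V = {[25], [27]}: π^{-1}(V) = {25, 27} ∉ τ ✗.
  V = {[26=28], [27]}: π^{-1}(V) = {26, 27, 28} ∉ τ ✗.
  V = {[25], [26=28], [27]}: π^{-1}(V) = {25, 26, 27, 28} ∈ τ ✓.
Open sets in the quotient: τ_Q = {{}, {[25], [26=28], [27]}} (2 elements).


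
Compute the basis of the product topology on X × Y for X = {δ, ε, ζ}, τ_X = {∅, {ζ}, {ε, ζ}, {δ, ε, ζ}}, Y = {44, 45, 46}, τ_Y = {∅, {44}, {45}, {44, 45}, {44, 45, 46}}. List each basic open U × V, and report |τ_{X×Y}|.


Basis B = {∅ × ∅, {ζ} × {44}, {ζ} × {45}, {ε, ζ} × {44}, {ε, ζ} × {45}, {ζ} × {44, 45}, {δ, ε, ζ} × {44}, {δ, ε, ζ} × {45}, {ζ} × {44, 45, 46}, {ε, ζ} × {44, 45}, {δ, ε, ζ} × {44, 45}, {ε, ζ} × {44, 45, 46}, {δ, ε, ζ} × {44, 45, 46}}; |τ_{X×Y}| = 30.

Enumerate products U × V with U ∈ τ_X, V ∈ τ_Y (deduplicated):
  ∅ × ∅ = {} (∅)
  {ζ} × {44} = {(ζ,44)}
  {ζ} × {45} = {(ζ,45)}
  {ε, ζ} × {44} = {(ε,44), (ζ,44)}
  {ε, ζ} × {45} = {(ε,45), (ζ,45)}
  {ζ} × {44, 45} = {(ζ,44), (ζ,45)}
  {δ, ε, ζ} × {44} = {(δ,44), (ε,44), (ζ,44)}
  {δ, ε, ζ} × {45} = {(δ,45), (ε,45), (ζ,45)}
  {ζ} × {44, 45, 46} = {(ζ,44), (ζ,45), (ζ,46)}
  {ε, ζ} × {44, 45} = {(ε,44), (ε,45), (ζ,44), (ζ,45)}
  {δ, ε, ζ} × {44, 45} = {(δ,44), (δ,45), (ε,44), (ε,45), (ζ,44), (ζ,45)}
  {ε, ζ} × {44, 45, 46} = {(ε,44), (ε,45), (ε,46), (ζ,44), (ζ,45), (ζ,46)}
  {δ, ε, ζ} × {44, 45, 46} = {(δ,44), (δ,45), (δ,46), (ε,44), (ε,45), (ε,46), (ζ,44), (ζ,45), (ζ,46)}
These 13 distinct sets form the basis B.
Close under arbitrary unions to get τ_{X×Y}; counting gives |τ_{X×Y}| = 30.


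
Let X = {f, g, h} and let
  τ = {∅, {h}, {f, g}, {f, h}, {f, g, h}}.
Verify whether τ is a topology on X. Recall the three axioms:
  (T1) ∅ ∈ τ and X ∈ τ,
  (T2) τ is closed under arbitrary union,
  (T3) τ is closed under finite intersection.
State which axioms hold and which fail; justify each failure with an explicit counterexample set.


τ is NOT a topology on X.

Axiom (T1): ∅ ∈ τ? Yes; X ∈ τ? Yes.
Axiom (T2/T3): check pairwise unions and intersections of members of τ.
Counterexample for (T3): {f, g} ∩ {f, h} = {f} ∉ τ. Therefore τ is NOT a topology.


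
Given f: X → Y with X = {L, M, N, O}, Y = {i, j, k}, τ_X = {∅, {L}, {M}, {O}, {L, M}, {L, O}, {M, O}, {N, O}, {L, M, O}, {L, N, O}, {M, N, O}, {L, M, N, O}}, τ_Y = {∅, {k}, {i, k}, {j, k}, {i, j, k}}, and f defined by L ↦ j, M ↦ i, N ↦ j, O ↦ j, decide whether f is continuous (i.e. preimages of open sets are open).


f IS continuous.

Compute f^{-1}(U) for each U ∈ τ_Y:
  U = ∅: f^{-1}(U) = ∅ ∈ τ_X ✓.
  U = {k}: f^{-1}(U) = ∅ ∈ τ_X ✓.
  U = {i, k}: f^{-1}(U) = {M} ∈ τ_X ✓.
  U = {j, k}: f^{-1}(U) = {L, N, O} ∈ τ_X ✓.
  U = {i, j, k}: f^{-1}(U) = {L, M, N, O} ∈ τ_X ✓.
Every preimage lies in τ_X, so f IS continuous.


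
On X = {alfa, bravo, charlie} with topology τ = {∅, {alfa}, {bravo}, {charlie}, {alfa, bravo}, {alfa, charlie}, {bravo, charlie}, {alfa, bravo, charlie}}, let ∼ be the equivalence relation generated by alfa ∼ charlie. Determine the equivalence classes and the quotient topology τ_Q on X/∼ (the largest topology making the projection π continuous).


X/∼ = {[alfa=charlie], [bravo]}; |τ_Q| = 4.

Equivalence classes: [alfa=charlie], [bravo].
Quotient map π: X → X/∼ sends alfa ↦ [alfa=charlie], bravo ↦ [bravo], charlie ↦ [alfa=charlie].
For each subset V ⊆ X/∼, compute π^{-1}(V) ⊆ X and check whether π^{-1}(V) ∈ τ. V is open in τ_Q iff π^{-1}(V) ∈ τ.
  V = {}: π^{-1}(V) = ∅ ∈ τ ✓.
  V = {[alfa=charlie]}: π^{-1}(V) = {alfa, charlie} ∈ τ ✓.
  V = {[bravo]}: π^{-1}(V) = {bravo} ∈ τ ✓.
  V = {[alfa=charlie], [bravo]}: π^{-1}(V) = {alfa, bravo, charlie} ∈ τ ✓.
Open sets in the quotient: τ_Q = {{}, {[alfa=charlie]}, {[bravo]}, {[alfa=charlie], [bravo]}} (4 elements).


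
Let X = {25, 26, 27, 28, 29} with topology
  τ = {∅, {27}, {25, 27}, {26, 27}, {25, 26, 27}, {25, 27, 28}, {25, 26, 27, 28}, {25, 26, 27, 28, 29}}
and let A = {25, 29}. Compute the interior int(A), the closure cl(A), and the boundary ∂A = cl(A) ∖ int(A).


int(A) = ∅, cl(A) = {25, 28, 29}, ∂A = {25, 28, 29}.

Closed sets in (X, τ) are complements of opens:
  closed(X, τ) = {∅, {29}, {26, 29}, {28, 29}, {25, 28, 29}, {26, 28, 29}, {25, 26, 28, 29}, {25, 26, 27, 28, 29}}.
int(A) = ⋃ {U ∈ τ : U ⊆ A}. Opens contained in A: ∅.
Taking the union of these: int(A) = ∅.
cl(A) = ⋂ {C closed : A ⊆ C}. Closed sets containing A: {25, 28, 29}, {25, 26, 28, 29}, {25, 26, 27, 28, 29}.
Intersecting these: cl(A) = {25, 28, 29}.
∂A = cl(A) ∖ int(A) = {25, 28, 29} ∖ ∅ = {25, 28, 29}.


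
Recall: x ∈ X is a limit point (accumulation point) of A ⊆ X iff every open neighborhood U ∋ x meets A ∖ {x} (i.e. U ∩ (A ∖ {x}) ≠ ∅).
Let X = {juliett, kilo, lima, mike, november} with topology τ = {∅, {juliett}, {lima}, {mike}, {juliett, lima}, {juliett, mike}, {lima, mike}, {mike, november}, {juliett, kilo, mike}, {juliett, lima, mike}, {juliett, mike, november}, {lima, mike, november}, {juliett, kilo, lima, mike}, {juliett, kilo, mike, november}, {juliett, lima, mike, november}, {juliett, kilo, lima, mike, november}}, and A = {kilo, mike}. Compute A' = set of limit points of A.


A' = {kilo, november}

For each x ∈ X, list the open sets U ∈ τ with x ∈ U, then check whether U ∩ (A ∖ {x}) ≠ ∅ for every such U.
  x = juliett: open {juliett} ∋ x has {juliett} ∩ (A ∖ {juliett}) = ∅, so x is NOT a limit point.
  x = kilo: opens ∋ x are {juliett, kilo, mike}, {juliett, kilo, lima, mike}, {juliett, kilo, mike, november}, {juliett, kilo, lima, mike, november}; each meets A ∖ {kilo}, so x IS a limit point.
  x = lima: open {lima} ∋ x has {lima} ∩ (A ∖ {lima}) = ∅, so x is NOT a limit point.
  x = mike: open {mike} ∋ x has {mike} ∩ (A ∖ {mike}) = ∅, so x is NOT a limit point.
  x = november: opens ∋ x are {mike, november}, {juliett, mike, november}, {lima, mike, november}, {juliett, kilo, mike, november}, {juliett, lima, mike, november}, {juliett, kilo, lima, mike, november}; each meets A ∖ {november}, so x IS a limit point.
Collecting: A' = {kilo, november}.


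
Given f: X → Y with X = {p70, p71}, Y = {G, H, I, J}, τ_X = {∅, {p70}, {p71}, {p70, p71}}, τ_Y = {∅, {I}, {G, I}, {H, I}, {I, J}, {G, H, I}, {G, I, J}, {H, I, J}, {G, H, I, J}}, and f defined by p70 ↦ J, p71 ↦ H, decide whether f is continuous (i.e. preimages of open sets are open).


f IS continuous.

Compute f^{-1}(U) for each U ∈ τ_Y:
  U = ∅: f^{-1}(U) = ∅ ∈ τ_X ✓.
  U = {I}: f^{-1}(U) = ∅ ∈ τ_X ✓.
  U = {G, I}: f^{-1}(U) = ∅ ∈ τ_X ✓.
  U = {H, I}: f^{-1}(U) = {p71} ∈ τ_X ✓.
  U = {I, J}: f^{-1}(U) = {p70} ∈ τ_X ✓.
  U = {G, H, I}: f^{-1}(U) = {p71} ∈ τ_X ✓.
  U = {G, I, J}: f^{-1}(U) = {p70} ∈ τ_X ✓.
  U = {H, I, J}: f^{-1}(U) = {p70, p71} ∈ τ_X ✓.
  U = {G, H, I, J}: f^{-1}(U) = {p70, p71} ∈ τ_X ✓.
Every preimage lies in τ_X, so f IS continuous.


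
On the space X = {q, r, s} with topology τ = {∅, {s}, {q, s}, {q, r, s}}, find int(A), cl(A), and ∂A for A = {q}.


int(A) = ∅, cl(A) = {q, r}, ∂A = {q, r}.

Closed sets in (X, τ) are complements of opens:
  closed(X, τ) = {∅, {r}, {q, r}, {q, r, s}}.
int(A) = ⋃ {U ∈ τ : U ⊆ A}. Opens contained in A: ∅.
Taking the union of these: int(A) = ∅.
cl(A) = ⋂ {C closed : A ⊆ C}. Closed sets containing A: {q, r}, {q, r, s}.
Intersecting these: cl(A) = {q, r}.
∂A = cl(A) ∖ int(A) = {q, r} ∖ ∅ = {q, r}.


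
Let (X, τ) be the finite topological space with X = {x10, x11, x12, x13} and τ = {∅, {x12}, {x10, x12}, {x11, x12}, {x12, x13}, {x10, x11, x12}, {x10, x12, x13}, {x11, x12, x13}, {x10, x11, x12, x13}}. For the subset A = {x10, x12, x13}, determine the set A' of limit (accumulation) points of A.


A' = {x10, x11, x13}

For each x ∈ X, list the open sets U ∈ τ with x ∈ U, then check whether U ∩ (A ∖ {x}) ≠ ∅ for every such U.
  x = x10: opens ∋ x are {x10, x12}, {x10, x11, x12}, {x10, x12, x13}, {x10, x11, x12, x13}; each meets A ∖ {x10}, so x IS a limit point.
  x = x11: opens ∋ x are {x11, x12}, {x10, x11, x12}, {x11, x12, x13}, {x10, x11, x12, x13}; each meets A ∖ {x11}, so x IS a limit point.
  x = x12: open {x12} ∋ x has {x12} ∩ (A ∖ {x12}) = ∅, so x is NOT a limit point.
  x = x13: opens ∋ x are {x12, x13}, {x10, x12, x13}, {x11, x12, x13}, {x10, x11, x12, x13}; each meets A ∖ {x13}, so x IS a limit point.
Collecting: A' = {x10, x11, x13}.


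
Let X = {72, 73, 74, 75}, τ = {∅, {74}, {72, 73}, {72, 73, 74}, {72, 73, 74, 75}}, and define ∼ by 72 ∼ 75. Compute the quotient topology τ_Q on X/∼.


X/∼ = {[72=75], [73], [74]}; |τ_Q| = 3.

Equivalence classes: [72=75], [73], [74].
Quotient map π: X → X/∼ sends 72 ↦ [72=75], 73 ↦ [73], 74 ↦ [74], 75 ↦ [72=75].
For each subset V ⊆ X/∼, compute π^{-1}(V) ⊆ X and check whether π^{-1}(V) ∈ τ. V is open in τ_Q iff π^{-1}(V) ∈ τ.
  V = {}: π^{-1}(V) = ∅ ∈ τ ✓.
  V = {[72=75]}: π^{-1}(V) = {72, 75} ∉ τ ✗.
  V = {[73]}: π^{-1}(V) = {73} ∉ τ ✗.
  V = {[72=75], [73]}: π^{-1}(V) = {72, 73, 75} ∉ τ ✗.
  V = {[74]}: π^{-1}(V) = {74} ∈ τ ✓.
  V = {[72=75], [74]}: π^{-1}(V) = {72, 74, 75} ∉ τ ✗.
  V = {[73], [74]}: π^{-1}(V) = {73, 74} ∉ τ ✗.
  V = {[72=75], [73], [74]}: π^{-1}(V) = {72, 73, 74, 75} ∈ τ ✓.
Open sets in the quotient: τ_Q = {{}, {[74]}, {[72=75], [73], [74]}} (3 elements).


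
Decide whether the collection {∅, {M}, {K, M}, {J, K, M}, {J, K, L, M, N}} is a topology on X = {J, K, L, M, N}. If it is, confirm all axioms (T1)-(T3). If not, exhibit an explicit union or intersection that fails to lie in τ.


τ IS a topology on X.

Axiom (T1): ∅ ∈ τ? Yes; X ∈ τ? Yes.
Axiom (T2/T3): check pairwise unions and intersections of members of τ.
All pairwise intersections and unions checked — each lies in τ. Therefore τ satisfies (T1), (T2), (T3): it IS a topology on X.


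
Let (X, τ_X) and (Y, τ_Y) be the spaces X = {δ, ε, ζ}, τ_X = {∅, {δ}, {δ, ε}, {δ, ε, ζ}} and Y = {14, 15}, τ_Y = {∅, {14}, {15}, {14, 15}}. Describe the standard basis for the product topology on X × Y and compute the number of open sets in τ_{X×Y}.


Basis B = {∅ × ∅, {δ} × {14}, {δ} × {15}, {δ} × {14, 15}, {δ, ε} × {14}, {δ, ε} × {15}, {δ, ε, ζ} × {14}, {δ, ε, ζ} × {15}, {δ, ε} × {14, 15}, {δ, ε, ζ} × {14, 15}}; |τ_{X×Y}| = 16.

Enumerate products U × V with U ∈ τ_X, V ∈ τ_Y (deduplicated):
  ∅ × ∅ = {} (∅)
  {δ} × {14} = {(δ,14)}
  {δ} × {15} = {(δ,15)}
  {δ} × {14, 15} = {(δ,14), (δ,15)}
  {δ, ε} × {14} = {(δ,14), (ε,14)}
  {δ, ε} × {15} = {(δ,15), (ε,15)}
  {δ, ε, ζ} × {14} = {(δ,14), (ε,14), (ζ,14)}
  {δ, ε, ζ} × {15} = {(δ,15), (ε,15), (ζ,15)}
  {δ, ε} × {14, 15} = {(δ,14), (δ,15), (ε,14), (ε,15)}
  {δ, ε, ζ} × {14, 15} = {(δ,14), (δ,15), (ε,14), (ε,15), (ζ,14), (ζ,15)}
These 10 distinct sets form the basis B.
Close under arbitrary unions to get τ_{X×Y}; counting gives |τ_{X×Y}| = 16.


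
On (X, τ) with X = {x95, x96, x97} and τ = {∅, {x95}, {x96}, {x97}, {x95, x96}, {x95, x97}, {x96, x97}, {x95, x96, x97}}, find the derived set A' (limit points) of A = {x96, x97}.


A' = ∅

For each x ∈ X, list the open sets U ∈ τ with x ∈ U, then check whether U ∩ (A ∖ {x}) ≠ ∅ for every such U.
  x = x95: open {x95} ∋ x has {x95} ∩ (A ∖ {x95}) = ∅, so x is NOT a limit point.
  x = x96: open {x96} ∋ x has {x96} ∩ (A ∖ {x96}) = ∅, so x is NOT a limit point.
  x = x97: open {x97} ∋ x has {x97} ∩ (A ∖ {x97}) = ∅, so x is NOT a limit point.
Collecting: A' = ∅.


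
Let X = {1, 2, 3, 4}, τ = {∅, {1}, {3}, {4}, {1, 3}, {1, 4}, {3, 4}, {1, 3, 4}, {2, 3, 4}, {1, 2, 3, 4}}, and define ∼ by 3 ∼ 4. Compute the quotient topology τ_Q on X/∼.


X/∼ = {[1], [2], [3=4]}; |τ_Q| = 6.

Equivalence classes: [1], [2], [3=4].
Quotient map π: X → X/∼ sends 1 ↦ [1], 2 ↦ [2], 3 ↦ [3=4], 4 ↦ [3=4].
For each subset V ⊆ X/∼, compute π^{-1}(V) ⊆ X and check whether π^{-1}(V) ∈ τ. V is open in τ_Q iff π^{-1}(V) ∈ τ.
  V = {}: π^{-1}(V) = ∅ ∈ τ ✓.
  V = {[1]}: π^{-1}(V) = {1} ∈ τ ✓.
  V = {[2]}: π^{-1}(V) = {2} ∉ τ ✗.
  V = {[1], [2]}: π^{-1}(V) = {1, 2} ∉ τ ✗.
  V = {[3=4]}: π^{-1}(V) = {3, 4} ∈ τ ✓.
  V = {[1], [3=4]}: π^{-1}(V) = {1, 3, 4} ∈ τ ✓.
  V = {[2], [3=4]}: π^{-1}(V) = {2, 3, 4} ∈ τ ✓.
  V = {[1], [2], [3=4]}: π^{-1}(V) = {1, 2, 3, 4} ∈ τ ✓.
Open sets in the quotient: τ_Q = {{}, {[1]}, {[3=4]}, {[1], [3=4]}, {[2], [3=4]}, {[1], [2], [3=4]}} (6 elements).


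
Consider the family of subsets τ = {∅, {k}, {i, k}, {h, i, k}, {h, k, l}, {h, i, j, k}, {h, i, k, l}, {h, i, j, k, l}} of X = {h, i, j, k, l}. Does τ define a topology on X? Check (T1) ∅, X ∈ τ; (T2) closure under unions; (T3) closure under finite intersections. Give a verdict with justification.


τ is NOT a topology on X.

Axiom (T1): ∅ ∈ τ? Yes; X ∈ τ? Yes.
Axiom (T2/T3): check pairwise unions and intersections of members of τ.
Counterexample for (T3): {h, i, k} ∩ {h, k, l} = {h, k} ∉ τ. Therefore τ is NOT a topology.


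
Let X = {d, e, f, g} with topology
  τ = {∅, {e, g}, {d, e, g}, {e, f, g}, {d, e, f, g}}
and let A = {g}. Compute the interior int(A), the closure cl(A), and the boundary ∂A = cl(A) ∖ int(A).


int(A) = ∅, cl(A) = {d, e, f, g}, ∂A = {d, e, f, g}.

Closed sets in (X, τ) are complements of opens:
  closed(X, τ) = {∅, {d}, {f}, {d, f}, {d, e, f, g}}.
int(A) = ⋃ {U ∈ τ : U ⊆ A}. Opens contained in A: ∅.
Taking the union of these: int(A) = ∅.
cl(A) = ⋂ {C closed : A ⊆ C}. Closed sets containing A: {d, e, f, g}.
Intersecting these: cl(A) = {d, e, f, g}.
∂A = cl(A) ∖ int(A) = {d, e, f, g} ∖ ∅ = {d, e, f, g}.


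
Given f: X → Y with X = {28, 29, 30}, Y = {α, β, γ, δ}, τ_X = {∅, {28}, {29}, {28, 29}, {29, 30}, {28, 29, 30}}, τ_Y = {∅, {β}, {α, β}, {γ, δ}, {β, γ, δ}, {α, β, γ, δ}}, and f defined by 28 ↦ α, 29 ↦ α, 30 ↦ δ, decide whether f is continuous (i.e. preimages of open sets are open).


f is NOT continuous.

Compute f^{-1}(U) for each U ∈ τ_Y:
  U = ∅: f^{-1}(U) = ∅ ∈ τ_X ✓.
  U = {β}: f^{-1}(U) = ∅ ∈ τ_X ✓.
  U = {α, β}: f^{-1}(U) = {28, 29} ∈ τ_X ✓.
  U = {γ, δ}: f^{-1}(U) = {30} ∉ τ_X ✗.
  U = {β, γ, δ}: f^{-1}(U) = {30} ∉ τ_X ✗.
  U = {α, β, γ, δ}: f^{-1}(U) = {28, 29, 30} ∈ τ_X ✓.
Found U = {γ, δ} with f^{-1}(U) = {30} not in τ_X. Therefore f is NOT continuous.


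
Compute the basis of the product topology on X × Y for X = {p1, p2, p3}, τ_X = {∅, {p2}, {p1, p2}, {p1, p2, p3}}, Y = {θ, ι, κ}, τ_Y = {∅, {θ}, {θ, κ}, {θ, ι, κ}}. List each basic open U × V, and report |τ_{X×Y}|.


Basis B = {∅ × ∅, {p2} × {θ}, {p1, p2} × {θ}, {p2} × {θ, κ}, {p1, p2, p3} × {θ}, {p2} × {θ, ι, κ}, {p1, p2} × {θ, κ}, {p1, p2} × {θ, ι, κ}, {p1, p2, p3} × {θ, κ}, {p1, p2, p3} × {θ, ι, κ}}; |τ_{X×Y}| = 20.

Enumerate products U × V with U ∈ τ_X, V ∈ τ_Y (deduplicated):
  ∅ × ∅ = {} (∅)
  {p2} × {θ} = {(p2,θ)}
  {p1, p2} × {θ} = {(p1,θ), (p2,θ)}
  {p2} × {θ, κ} = {(p2,θ), (p2,κ)}
  {p1, p2, p3} × {θ} = {(p1,θ), (p2,θ), (p3,θ)}
  {p2} × {θ, ι, κ} = {(p2,θ), (p2,ι), (p2,κ)}
  {p1, p2} × {θ, κ} = {(p1,θ), (p1,κ), (p2,θ), (p2,κ)}
  {p1, p2} × {θ, ι, κ} = {(p1,θ), (p1,ι), (p1,κ), (p2,θ), (p2,ι), (p2,κ)}
  {p1, p2, p3} × {θ, κ} = {(p1,θ), (p1,κ), (p2,θ), (p2,κ), (p3,θ), (p3,κ)}
  {p1, p2, p3} × {θ, ι, κ} = {(p1,θ), (p1,ι), (p1,κ), (p2,θ), (p2,ι), (p2,κ), (p3,θ), (p3,ι), (p3,κ)}
These 10 distinct sets form the basis B.
Close under arbitrary unions to get τ_{X×Y}; counting gives |τ_{X×Y}| = 20.


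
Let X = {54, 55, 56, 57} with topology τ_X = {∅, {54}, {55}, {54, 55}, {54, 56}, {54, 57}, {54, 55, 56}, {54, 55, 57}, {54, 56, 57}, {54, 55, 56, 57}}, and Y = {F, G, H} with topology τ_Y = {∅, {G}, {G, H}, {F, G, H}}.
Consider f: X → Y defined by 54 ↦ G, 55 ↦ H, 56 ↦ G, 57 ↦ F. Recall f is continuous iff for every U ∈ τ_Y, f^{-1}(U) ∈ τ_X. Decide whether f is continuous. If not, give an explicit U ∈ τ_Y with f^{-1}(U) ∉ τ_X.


f IS continuous.

Compute f^{-1}(U) for each U ∈ τ_Y:
  U = ∅: f^{-1}(U) = ∅ ∈ τ_X ✓.
  U = {G}: f^{-1}(U) = {54, 56} ∈ τ_X ✓.
  U = {G, H}: f^{-1}(U) = {54, 55, 56} ∈ τ_X ✓.
  U = {F, G, H}: f^{-1}(U) = {54, 55, 56, 57} ∈ τ_X ✓.
Every preimage lies in τ_X, so f IS continuous.


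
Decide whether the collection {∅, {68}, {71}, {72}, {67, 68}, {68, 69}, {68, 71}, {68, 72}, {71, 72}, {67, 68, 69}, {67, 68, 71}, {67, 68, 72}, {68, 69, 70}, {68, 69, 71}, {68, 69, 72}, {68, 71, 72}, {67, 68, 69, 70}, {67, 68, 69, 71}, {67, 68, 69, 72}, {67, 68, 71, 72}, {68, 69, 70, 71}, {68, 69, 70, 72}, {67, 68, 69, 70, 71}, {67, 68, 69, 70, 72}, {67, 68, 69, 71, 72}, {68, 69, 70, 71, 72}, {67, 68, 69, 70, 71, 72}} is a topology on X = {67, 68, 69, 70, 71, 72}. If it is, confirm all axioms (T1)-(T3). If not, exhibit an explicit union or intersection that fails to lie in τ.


τ is NOT a topology on X.

Axiom (T1): ∅ ∈ τ? Yes; X ∈ τ? Yes.
Axiom (T2/T3): check pairwise unions and intersections of members of τ.
Counterexample for (T2): {71} ∪ {68, 69, 72} = {68, 69, 71, 72} ∉ τ. Therefore τ is NOT a topology.


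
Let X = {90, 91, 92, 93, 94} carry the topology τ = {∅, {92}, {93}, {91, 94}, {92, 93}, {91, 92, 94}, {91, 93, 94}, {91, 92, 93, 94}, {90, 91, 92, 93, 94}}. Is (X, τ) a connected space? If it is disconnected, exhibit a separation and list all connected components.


(X, τ) is connected.

Find clopen sets (U ∈ τ with X ∖ U ∈ τ):
  U = ∅, X ∖ U = {90, 91, 92, 93, 94} — both open, so U is clopen.
  U = {90, 91, 92, 93, 94}, X ∖ U = ∅ — both open, so U is clopen.
Only trivial clopens (∅ and X) exist, so (X, τ) is connected.
Compute connected components by grouping points that agree on all clopens:
  component: {90, 91, 92, 93, 94}


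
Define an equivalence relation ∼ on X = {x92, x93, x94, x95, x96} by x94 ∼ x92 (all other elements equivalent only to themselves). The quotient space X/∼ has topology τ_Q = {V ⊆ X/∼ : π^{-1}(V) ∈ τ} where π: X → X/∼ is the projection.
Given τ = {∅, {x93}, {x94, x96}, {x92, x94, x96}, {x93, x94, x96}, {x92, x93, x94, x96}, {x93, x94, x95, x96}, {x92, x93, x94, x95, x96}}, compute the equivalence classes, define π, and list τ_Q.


X/∼ = {[x92=x94], [x93], [x95], [x96]}; |τ_Q| = 5.

Equivalence classes: [x92=x94], [x93], [x95], [x96].
Quotient map π: X → X/∼ sends x92 ↦ [x92=x94], x93 ↦ [x93], x94 ↦ [x92=x94], x95 ↦ [x95], x96 ↦ [x96].
For each subset V ⊆ X/∼, compute π^{-1}(V) ⊆ X and check whether π^{-1}(V) ∈ τ. V is open in τ_Q iff π^{-1}(V) ∈ τ.
  V = {}: π^{-1}(V) = ∅ ∈ τ ✓.
  V = {[x92=x94]}: π^{-1}(V) = {x92, x94} ∉ τ ✗.
  V = {[x93]}: π^{-1}(V) = {x93} ∈ τ ✓.
  V = {[x92=x94], [x93]}: π^{-1}(V) = {x92, x93, x94} ∉ τ ✗.
  V = {[x95]}: π^{-1}(V) = {x95} ∉ τ ✗.
  V = {[x92=x94], [x95]}: π^{-1}(V) = {x92, x94, x95} ∉ τ ✗.
  V = {[x93], [x95]}: π^{-1}(V) = {x93, x95} ∉ τ ✗.
  V = {[x92=x94], [x93], [x95]}: π^{-1}(V) = {x92, x93, x94, x95} ∉ τ ✗.
  V = {[x96]}: π^{-1}(V) = {x96} ∉ τ ✗.
  V = {[x92=x94], [x96]}: π^{-1}(V) = {x92, x94, x96} ∈ τ ✓.
  V = {[x93], [x96]}: π^{-1}(V) = {x93, x96} ∉ τ ✗.
  V = {[x92=x94], [x93], [x96]}: π^{-1}(V) = {x92, x93, x94, x96} ∈ τ ✓.
  V = {[x95], [x96]}: π^{-1}(V) = {x95, x96} ∉ τ ✗.
  V = {[x92=x94], [x95], [x96]}: π^{-1}(V) = {x92, x94, x95, x96} ∉ τ ✗.
  V = {[x93], [x95], [x96]}: π^{-1}(V) = {x93, x95, x96} ∉ τ ✗.
  V = {[x92=x94], [x93], [x95], [x96]}: π^{-1}(V) = {x92, x93, x94, x95, x96} ∈ τ ✓.
Open sets in the quotient: τ_Q = {{}, {[x93]}, {[x92=x94], [x96]}, {[x92=x94], [x93], [x96]}, {[x92=x94], [x93], [x95], [x96]}} (5 elements).


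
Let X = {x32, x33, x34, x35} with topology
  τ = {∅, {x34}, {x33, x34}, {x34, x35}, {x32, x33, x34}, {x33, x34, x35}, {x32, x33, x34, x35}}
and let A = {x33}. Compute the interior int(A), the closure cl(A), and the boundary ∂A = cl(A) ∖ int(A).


int(A) = ∅, cl(A) = {x32, x33}, ∂A = {x32, x33}.

Closed sets in (X, τ) are complements of opens:
  closed(X, τ) = {∅, {x32}, {x35}, {x32, x33}, {x32, x35}, {x32, x33, x35}, {x32, x33, x34, x35}}.
int(A) = ⋃ {U ∈ τ : U ⊆ A}. Opens contained in A: ∅.
Taking the union of these: int(A) = ∅.
cl(A) = ⋂ {C closed : A ⊆ C}. Closed sets containing A: {x32, x33}, {x32, x33, x35}, {x32, x33, x34, x35}.
Intersecting these: cl(A) = {x32, x33}.
∂A = cl(A) ∖ int(A) = {x32, x33} ∖ ∅ = {x32, x33}.


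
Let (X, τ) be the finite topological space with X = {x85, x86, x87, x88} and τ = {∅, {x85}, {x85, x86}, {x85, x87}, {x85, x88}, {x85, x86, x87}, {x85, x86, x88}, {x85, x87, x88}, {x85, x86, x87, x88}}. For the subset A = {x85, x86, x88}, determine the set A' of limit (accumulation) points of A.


A' = {x86, x87, x88}

For each x ∈ X, list the open sets U ∈ τ with x ∈ U, then check whether U ∩ (A ∖ {x}) ≠ ∅ for every such U.
  x = x85: open {x85} ∋ x has {x85} ∩ (A ∖ {x85}) = ∅, so x is NOT a limit point.
  x = x86: opens ∋ x are {x85, x86}, {x85, x86, x87}, {x85, x86, x88}, {x85, x86, x87, x88}; each meets A ∖ {x86}, so x IS a limit point.
  x = x87: opens ∋ x are {x85, x87}, {x85, x86, x87}, {x85, x87, x88}, {x85, x86, x87, x88}; each meets A ∖ {x87}, so x IS a limit point.
  x = x88: opens ∋ x are {x85, x88}, {x85, x86, x88}, {x85, x87, x88}, {x85, x86, x87, x88}; each meets A ∖ {x88}, so x IS a limit point.
Collecting: A' = {x86, x87, x88}.


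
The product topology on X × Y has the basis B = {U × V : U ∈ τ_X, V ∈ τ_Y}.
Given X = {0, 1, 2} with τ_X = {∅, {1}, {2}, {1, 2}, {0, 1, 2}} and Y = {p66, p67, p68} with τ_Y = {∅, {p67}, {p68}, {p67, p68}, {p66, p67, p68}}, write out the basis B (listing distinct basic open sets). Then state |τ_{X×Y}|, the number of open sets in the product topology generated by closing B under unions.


Basis B = {∅ × ∅, {1} × {p67}, {1} × {p68}, {2} × {p67}, {2} × {p68}, {1} × {p67, p68}, {1, 2} × {p67}, {1, 2} × {p68}, {2} × {p67, p68}, {0, 1, 2} × {p67}, {0, 1, 2} × {p68}, {1} × {p66, p67, p68}, {2} × {p66, p67, p68}, {1, 2} × {p67, p68}, {0, 1, 2} × {p67, p68}, {1, 2} × {p66, p67, p68}, {0, 1, 2} × {p66, p67, p68}}; |τ_{X×Y}| = 48.

Enumerate products U × V with U ∈ τ_X, V ∈ τ_Y (deduplicated):
  ∅ × ∅ = {} (∅)
  {1} × {p67} = {(1,p67)}
  {1} × {p68} = {(1,p68)}
  {2} × {p67} = {(2,p67)}
  {2} × {p68} = {(2,p68)}
  {1} × {p67, p68} = {(1,p67), (1,p68)}
  {1, 2} × {p67} = {(1,p67), (2,p67)}
  {1, 2} × {p68} = {(1,p68), (2,p68)}
  {2} × {p67, p68} = {(2,p67), (2,p68)}
  {0, 1, 2} × {p67} = {(0,p67), (1,p67), (2,p67)}
  {0, 1, 2} × {p68} = {(0,p68), (1,p68), (2,p68)}
  {1} × {p66, p67, p68} = {(1,p66), (1,p67), (1,p68)}
  {2} × {p66, p67, p68} = {(2,p66), (2,p67), (2,p68)}
  {1, 2} × {p67, p68} = {(1,p67), (1,p68), (2,p67), (2,p68)}
  {0, 1, 2} × {p67, p68} = {(0,p67), (0,p68), (1,p67), (1,p68), (2,p67), (2,p68)}
  {1, 2} × {p66, p67, p68} = {(1,p66), (1,p67), (1,p68), (2,p66), (2,p67), (2,p68)}
  {0, 1, 2} × {p66, p67, p68} = {(0,p66), (0,p67), (0,p68), (1,p66), (1,p67), (1,p68), (2,p66), (2,p67), (2,p68)}
These 17 distinct sets form the basis B.
Close under arbitrary unions to get τ_{X×Y}; counting gives |τ_{X×Y}| = 48.
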